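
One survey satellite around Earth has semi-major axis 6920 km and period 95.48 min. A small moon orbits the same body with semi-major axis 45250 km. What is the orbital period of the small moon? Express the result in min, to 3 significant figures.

Kepler's third law: T² ∝ a³, so T₂ = T₁ (a₂/a₁)^(3/2).
a₂/a₁ = 6.539, (a₂/a₁)^(3/2) = 16.72.
T₂ = 95.48 × 16.72 = 1597 min.

T₂ ≈ 1600 min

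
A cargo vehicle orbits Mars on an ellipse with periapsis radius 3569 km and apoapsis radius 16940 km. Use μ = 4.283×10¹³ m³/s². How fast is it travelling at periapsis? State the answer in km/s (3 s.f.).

v ≈ 4.45 km/s

Semi-major axis a = (r_p + r_a)/2 = 10254 km = 1.025×10⁷ m.
Vis-viva: v² = μ(2/r − 1/a) = 4.283×10¹³ × (5.604×10⁻⁷ − 9.752×10⁻⁸) = 1.982×10⁷ m²/s².
v = 4452 m/s = 4.452 km/s.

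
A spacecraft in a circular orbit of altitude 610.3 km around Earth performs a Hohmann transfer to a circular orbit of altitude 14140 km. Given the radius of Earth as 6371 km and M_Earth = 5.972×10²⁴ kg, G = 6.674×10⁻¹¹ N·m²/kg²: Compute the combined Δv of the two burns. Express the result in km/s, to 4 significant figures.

Δv_total ≈ 2.941 km/s

μ = GM = 6.674×10⁻¹¹ × 5.972×10²⁴ = 3.986×10¹⁴ m³/s².
r₁ = 6371 + 610.3 = 6981.3 km = 6.9813×10⁶ m.
r₂ = 6371 + 14140 = 20511 km = 2.0511×10⁷ m.
Transfer ellipse a_t = (r₁ + r₂)/2 = 1.375×10⁷ m.
At r₁: circular v_c1 = √(μ/r₁) = 7556 m/s; transfer-perigee v_p = √[μ(2/r₁ − 1/a_t)] = 9230 m/s.
Δv₁ = v_p − v_c1 = 1674 m/s.
At r₂: circular v_c2 = √(μ/r₂) = 4408 m/s; transfer-apogee v_a = √[μ(2/r₂ − 1/a_t)] = 3142 m/s.
Δv₂ = v_c2 − v_a = 1267 m/s.
Total Δv = Δv₁ + Δv₂ = 2941 m/s = 2.941 km/s.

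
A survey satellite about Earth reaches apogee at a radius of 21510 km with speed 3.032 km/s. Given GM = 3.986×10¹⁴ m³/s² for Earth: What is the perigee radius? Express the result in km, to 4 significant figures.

perigee radius ≈ 7095 km

r_a = 2.151×10⁷ m.
Specific energy ε = v²/2 − μ/r = -1.393×10⁷ J/kg, so a = −μ/(2ε) = 1.430×10⁷ m.
The apsides satisfy r_p + r_a = 2a, so the perigee radius is 2a − r_a = 7.095×10⁶ m = 7095.5 km.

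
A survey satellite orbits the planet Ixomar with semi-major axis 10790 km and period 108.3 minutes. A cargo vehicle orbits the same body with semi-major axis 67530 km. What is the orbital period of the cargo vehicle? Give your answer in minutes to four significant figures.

T₂ ≈ 1696 minutes

Kepler's third law: T² ∝ a³, so T₂ = T₁ (a₂/a₁)^(3/2).
a₂/a₁ = 6.259, (a₂/a₁)^(3/2) = 15.66.
T₂ = 108.3 × 15.66 = 1696 minutes.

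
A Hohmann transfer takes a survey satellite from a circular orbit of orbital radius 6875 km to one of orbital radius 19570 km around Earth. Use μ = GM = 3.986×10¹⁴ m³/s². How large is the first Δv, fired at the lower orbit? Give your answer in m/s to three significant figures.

Δv ≈ 1650 m/s

r₁ = 6875 km = 6.875×10⁶ m.
r₂ = 19570 km = 1.957×10⁷ m.
Transfer ellipse a_t = (r₁ + r₂)/2 = 1.322×10⁷ m.
At r₁: circular v_c1 = √(μ/r₁) = 7614 m/s; transfer-perigee v_p = √[μ(2/r₁ − 1/a_t)] = 9263 m/s.
Δv₁ = v_p − v_c1 = 1649 m/s.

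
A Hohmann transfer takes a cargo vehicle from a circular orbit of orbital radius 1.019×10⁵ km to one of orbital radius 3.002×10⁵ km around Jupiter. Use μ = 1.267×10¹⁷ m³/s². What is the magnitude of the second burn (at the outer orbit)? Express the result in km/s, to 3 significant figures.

Δv ≈ 5.92 km/s

r₁ = 1.019×10⁵ km = 1.019×10⁸ m.
r₂ = 3.002×10⁵ km = 3.002×10⁸ m.
Transfer ellipse a_t = (r₁ + r₂)/2 = 2.010×10⁸ m.
At r₁: circular v_c1 = √(μ/r₁) = 35260 m/s; transfer-perijove v_p = √[μ(2/r₁ − 1/a_t)] = 43090 m/s.
At r₂: circular v_c2 = √(μ/r₂) = 20540 m/s; transfer-apojove v_a = √[μ(2/r₂ − 1/a_t)] = 14630 m/s.
Δv₂ = v_c2 − v_a = 5918 m/s.
= 5.918 km/s.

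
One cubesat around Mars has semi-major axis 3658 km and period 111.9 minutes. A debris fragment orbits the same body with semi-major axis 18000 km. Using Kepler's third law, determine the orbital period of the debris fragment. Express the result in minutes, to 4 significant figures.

Kepler's third law: T² ∝ a³, so T₂ = T₁ (a₂/a₁)^(3/2).
a₂/a₁ = 4.921, (a₂/a₁)^(3/2) = 10.92.
T₂ = 111.9 × 10.92 = 1221 minutes.

T₂ ≈ 1221 minutes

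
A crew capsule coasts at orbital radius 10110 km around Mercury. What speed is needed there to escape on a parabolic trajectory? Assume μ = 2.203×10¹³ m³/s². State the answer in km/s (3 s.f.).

v_esc ≈ 2.09 km/s

r = 10110 km = 1.011×10⁷ m.
Escape speed v_esc = √(2μ/r) = √(2 × 2.203×10¹³ / 1.011×10⁷) = √(4.358×10⁶) = 2088 m/s.
= 2.088 km/s.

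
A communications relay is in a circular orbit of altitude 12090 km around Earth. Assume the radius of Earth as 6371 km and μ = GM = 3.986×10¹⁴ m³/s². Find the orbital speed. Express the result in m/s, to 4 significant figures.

r = 6371 + 12090 = 18461 km = 1.8461×10⁷ m.
For a circular orbit v = √(μ/r) = √(3.986×10¹⁴ / 1.846×10⁷) = √(2.159×10⁷) = 4647 m/s.

v ≈ 4647 m/s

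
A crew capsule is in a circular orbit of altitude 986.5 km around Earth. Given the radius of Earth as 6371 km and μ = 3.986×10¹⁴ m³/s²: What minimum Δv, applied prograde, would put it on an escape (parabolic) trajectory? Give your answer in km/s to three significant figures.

r = 6371 + 986.5 = 7357.5 km = 7.3575×10⁶ m.
Circular speed v_c = √(μ/r) = 7360 m/s.
Escape speed v_esc = √(2μ/r) = √2 × v_c = 10410 m/s.
Δv = v_esc − v_c = 3049 m/s = 3.049 km/s.

Δv ≈ 3.05 km/s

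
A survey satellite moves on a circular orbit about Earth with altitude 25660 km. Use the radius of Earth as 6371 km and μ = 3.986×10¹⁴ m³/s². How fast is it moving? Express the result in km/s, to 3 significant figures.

v ≈ 3.53 km/s

r = 6371 + 25660 = 32031 km = 3.2031×10⁷ m.
For a circular orbit v = √(μ/r) = √(3.986×10¹⁴ / 3.203×10⁷) = √(1.244×10⁷) = 3528 m/s.
That is 3.528 km/s.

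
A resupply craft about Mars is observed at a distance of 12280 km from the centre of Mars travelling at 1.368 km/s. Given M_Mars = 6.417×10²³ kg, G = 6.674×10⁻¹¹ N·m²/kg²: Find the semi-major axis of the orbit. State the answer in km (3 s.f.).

μ = GM = 6.674×10⁻¹¹ × 6.417×10²³ = 4.283×10¹³ m³/s².
r = 1.228×10⁷ m.
Vis-viva rearranged: 1/a = 2/r − v²/μ = 1.629×10⁻⁷ − 4.370×10⁻⁸ = 1.192×10⁻⁷ m⁻¹.
a = 8.391×10⁶ m = 8391.4 km.

a ≈ 8390 km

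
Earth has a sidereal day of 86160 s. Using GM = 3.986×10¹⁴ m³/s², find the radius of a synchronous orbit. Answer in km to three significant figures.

A synchronous orbit has period T, so by Kepler's third law a = (μT²/4π²)^(1/3).
μT²/4π² = 3.986×10¹⁴ × (8.616×10⁴)² / 39.48 = 7.495×10²² m³.
a = 4.216×10⁷ m = 42163 km.

r_sync ≈ 42200 km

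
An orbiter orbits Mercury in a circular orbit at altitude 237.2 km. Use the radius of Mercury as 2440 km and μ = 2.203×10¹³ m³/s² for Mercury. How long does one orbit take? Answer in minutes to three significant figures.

r = 2440 + 237.2 = 2677.2 km = 2.6772×10⁶ m.
Kepler's third law: T = 2π√(r³/μ) = 2π√((2.677×10⁶)³ / 2.203×10¹³).
r³/μ = 8.710×10⁵ s², so T = 2π × 9.333×10² = 5.864×10³ s.
Converting: 5.864×10³ s ÷ 60.00 = 97.73 minutes.

T ≈ 97.7 minutes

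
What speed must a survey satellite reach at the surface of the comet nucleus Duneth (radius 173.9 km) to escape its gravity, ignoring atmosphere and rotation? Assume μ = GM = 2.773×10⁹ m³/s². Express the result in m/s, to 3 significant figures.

r = R = 1.739×10⁵ m.
Escape speed v_esc = √(2μ/r) = √(2 × 2.773×10⁹ / 1.739×10⁵) = √(3.189×10⁴) = 178.6 m/s.

v_esc ≈ 179 m/s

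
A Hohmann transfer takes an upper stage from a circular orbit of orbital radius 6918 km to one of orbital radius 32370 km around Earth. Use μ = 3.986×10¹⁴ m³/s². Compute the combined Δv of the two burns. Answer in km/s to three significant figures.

Δv_total ≈ 3.58 km/s

r₁ = 6918 km = 6.918×10⁶ m.
r₂ = 32370 km = 3.237×10⁷ m.
Transfer ellipse a_t = (r₁ + r₂)/2 = 1.964×10⁷ m.
At r₁: circular v_c1 = √(μ/r₁) = 7591 m/s; transfer-perigee v_p = √[μ(2/r₁ − 1/a_t)] = 9744 m/s.
Δv₁ = v_p − v_c1 = 2153 m/s.
At r₂: circular v_c2 = √(μ/r₂) = 3509 m/s; transfer-apogee v_a = √[μ(2/r₂ − 1/a_t)] = 2082 m/s.
Δv₂ = v_c2 − v_a = 1427 m/s.
Total Δv = Δv₁ + Δv₂ = 3580 m/s = 3.580 km/s.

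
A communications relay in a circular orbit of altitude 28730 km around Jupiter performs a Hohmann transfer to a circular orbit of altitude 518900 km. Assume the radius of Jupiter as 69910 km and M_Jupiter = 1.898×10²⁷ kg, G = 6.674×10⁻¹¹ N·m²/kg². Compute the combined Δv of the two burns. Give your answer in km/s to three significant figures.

μ = GM = 6.674×10⁻¹¹ × 1.898×10²⁷ = 1.267×10¹⁷ m³/s².
r₁ = 69910 + 28730 = 98640 km = 9.8640×10⁷ m.
r₂ = 69910 + 518900 = 588810 km = 5.8881×10⁸ m.
Transfer ellipse a_t = (r₁ + r₂)/2 = 3.437×10⁸ m.
At r₁: circular v_c1 = √(μ/r₁) = 35840 m/s; transfer-perijove v_p = √[μ(2/r₁ − 1/a_t)] = 46900 m/s.
Δv₁ = v_p − v_c1 = 11070 m/s.
At r₂: circular v_c2 = √(μ/r₂) = 14670 m/s; transfer-apojove v_a = √[μ(2/r₂ − 1/a_t)] = 7857 m/s.
Δv₂ = v_c2 − v_a = 6810 m/s.
Total Δv = Δv₁ + Δv₂ = 17880 m/s = 17.88 km/s.

Δv_total ≈ 17.9 km/s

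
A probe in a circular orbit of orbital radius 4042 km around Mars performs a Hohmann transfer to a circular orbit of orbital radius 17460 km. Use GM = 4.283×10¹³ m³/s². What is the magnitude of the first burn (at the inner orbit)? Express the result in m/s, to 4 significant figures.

r₁ = 4042 km = 4.042×10⁶ m.
r₂ = 17460 km = 1.746×10⁷ m.
Transfer ellipse a_t = (r₁ + r₂)/2 = 1.075×10⁷ m.
At r₁: circular v_c1 = √(μ/r₁) = 3255 m/s; transfer-periapsis v_p = √[μ(2/r₁ − 1/a_t)] = 4148 m/s.
Δv₁ = v_p − v_c1 = 893.1 m/s.

Δv ≈ 893.1 m/s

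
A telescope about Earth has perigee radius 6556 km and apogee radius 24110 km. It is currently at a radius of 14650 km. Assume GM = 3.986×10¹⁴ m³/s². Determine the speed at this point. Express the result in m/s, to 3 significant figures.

v ≈ 5330 m/s

Semi-major axis a = (r_p + r_a)/2 = 15333 km = 1.533×10⁷ m.
Vis-viva: v² = μ(2/r − 1/a) = 3.986×10¹⁴ × (1.365×10⁻⁷ − 6.522×10⁻⁸) = 2.842×10⁷ m²/s².
v = 5331 m/s.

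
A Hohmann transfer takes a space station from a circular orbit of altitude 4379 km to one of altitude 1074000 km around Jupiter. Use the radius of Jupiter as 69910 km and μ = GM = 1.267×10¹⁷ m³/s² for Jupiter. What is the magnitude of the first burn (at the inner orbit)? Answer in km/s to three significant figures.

Δv ≈ 15.3 km/s

r₁ = 69910 + 4379 = 74289 km = 7.4289×10⁷ m.
r₂ = 69910 + 1074000 = 1143900 km = 1.1439×10⁹ m.
Transfer ellipse a_t = (r₁ + r₂)/2 = 6.091×10⁸ m.
At r₁: circular v_c1 = √(μ/r₁) = 41300 m/s; transfer-perijove v_p = √[μ(2/r₁ − 1/a_t)] = 56590 m/s.
Δv₁ = v_p − v_c1 = 15300 m/s.
= 15.30 km/s.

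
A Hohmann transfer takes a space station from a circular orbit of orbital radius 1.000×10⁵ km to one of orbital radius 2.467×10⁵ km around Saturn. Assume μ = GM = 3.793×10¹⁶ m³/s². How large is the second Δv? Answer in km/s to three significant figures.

r₁ = 1.000×10⁵ km = 1.000×10⁸ m.
r₂ = 2.467×10⁵ km = 2.467×10⁸ m.
Transfer ellipse a_t = (r₁ + r₂)/2 = 1.734×10⁸ m.
At r₁: circular v_c1 = √(μ/r₁) = 19480 m/s; transfer-perikrone v_p = √[μ(2/r₁ − 1/a_t)] = 23230 m/s.
At r₂: circular v_c2 = √(μ/r₂) = 12400 m/s; transfer-apokrone v_a = √[μ(2/r₂ − 1/a_t)] = 9418 m/s.
Δv₂ = v_c2 − v_a = 2982 m/s.
= 2.982 km/s.

Δv ≈ 2.98 km/s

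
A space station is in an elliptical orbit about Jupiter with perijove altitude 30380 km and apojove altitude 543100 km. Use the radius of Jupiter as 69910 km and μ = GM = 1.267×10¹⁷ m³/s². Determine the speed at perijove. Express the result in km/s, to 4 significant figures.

v ≈ 46.60 km/s

r_p = 69910 + 30380 = 100290 km = 1.0029×10⁸ m.
r_a = 69910 + 543100 = 613010 km = 6.1301×10⁸ m.
Semi-major axis a = (r_p + r_a)/2 = 3.5665×10⁵ km = 3.566×10⁸ m.
Vis-viva: v² = μ(2/r − 1/a) = 1.267×10¹⁷ × (1.994×10⁻⁸ − 2.804×10⁻⁹) = 2.171×10⁹ m²/s².
v = 46600 m/s = 46.60 km/s.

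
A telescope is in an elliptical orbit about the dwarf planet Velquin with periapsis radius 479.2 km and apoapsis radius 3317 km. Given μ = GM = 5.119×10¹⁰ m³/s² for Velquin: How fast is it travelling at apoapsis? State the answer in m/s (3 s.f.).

Semi-major axis a = (r_p + r_a)/2 = 1898.1 km = 1.898×10⁶ m.
Vis-viva: v² = μ(2/r − 1/a) = 5.119×10¹⁰ × (6.030×10⁻⁷ − 5.268×10⁻⁷) = 3.896×10³ m²/s².
v = 62.42 m/s.

v ≈ 62.4 m/s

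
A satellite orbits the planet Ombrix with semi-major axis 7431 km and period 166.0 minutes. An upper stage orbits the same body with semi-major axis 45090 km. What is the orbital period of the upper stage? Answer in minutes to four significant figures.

Kepler's third law: T² ∝ a³, so T₂ = T₁ (a₂/a₁)^(3/2).
a₂/a₁ = 6.068, (a₂/a₁)^(3/2) = 14.95.
T₂ = 166.0 × 14.95 = 2481 minutes.

T₂ ≈ 2481 minutes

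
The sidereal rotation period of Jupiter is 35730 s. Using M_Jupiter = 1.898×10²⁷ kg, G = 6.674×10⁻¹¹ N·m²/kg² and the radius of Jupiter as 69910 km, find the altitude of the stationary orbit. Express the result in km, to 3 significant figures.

μ = GM = 6.674×10⁻¹¹ × 1.898×10²⁷ = 1.267×10¹⁷ m³/s².
A synchronous orbit has period T, so by Kepler's third law a = (μT²/4π²)^(1/3).
μT²/4π² = 1.267×10¹⁷ × (3.573×10⁴)² / 39.48 = 4.096×10²⁴ m³.
a = 1.600×10⁸ m = 1.6000×10⁵ km.
Altitude h = a − R = 1.6000×10⁵ − 69910 = 90094 km.

h_sync ≈ 90100 km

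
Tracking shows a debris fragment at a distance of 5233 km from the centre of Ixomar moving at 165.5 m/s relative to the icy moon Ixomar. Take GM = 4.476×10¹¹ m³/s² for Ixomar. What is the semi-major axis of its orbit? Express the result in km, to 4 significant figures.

a ≈ 3115 km

r = 5.233×10⁶ m.
Vis-viva rearranged: 1/a = 2/r − v²/μ = 3.822×10⁻⁷ − 6.119×10⁻⁸ = 3.210×10⁻⁷ m⁻¹.
a = 3.115×10⁶ m = 3115.3 km.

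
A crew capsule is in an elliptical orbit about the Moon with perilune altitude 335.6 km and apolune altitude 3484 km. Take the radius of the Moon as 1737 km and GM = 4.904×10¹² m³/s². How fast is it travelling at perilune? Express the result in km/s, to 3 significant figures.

v ≈ 1.84 km/s

r_p = 1737 + 335.6 = 2072.6 km = 2.0726×10⁶ m.
r_a = 1737 + 3484 = 5221.0 km = 5.2210×10⁶ m.
Semi-major axis a = (r_p + r_a)/2 = 3646.8 km = 3.647×10⁶ m.
Vis-viva: v² = μ(2/r − 1/a) = 4.904×10¹² × (9.650×10⁻⁷ − 2.742×10⁻⁷) = 3.387×10⁶ m²/s².
v = 1841 m/s = 1.841 km/s.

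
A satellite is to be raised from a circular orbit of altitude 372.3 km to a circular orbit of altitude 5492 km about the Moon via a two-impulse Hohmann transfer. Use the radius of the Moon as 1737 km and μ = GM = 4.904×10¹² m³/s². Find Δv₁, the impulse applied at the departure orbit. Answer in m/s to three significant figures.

r₁ = 1737 + 372.3 = 2109.3 km = 2.1093×10⁶ m.
r₂ = 1737 + 5492 = 7229.0 km = 7.2290×10⁶ m.
Transfer ellipse a_t = (r₁ + r₂)/2 = 4.669×10⁶ m.
At r₁: circular v_c1 = √(μ/r₁) = 1525 m/s; transfer-perilune v_p = √[μ(2/r₁ − 1/a_t)] = 1897 m/s.
Δv₁ = v_p − v_c1 = 372.5 m/s.

Δv ≈ 372 m/s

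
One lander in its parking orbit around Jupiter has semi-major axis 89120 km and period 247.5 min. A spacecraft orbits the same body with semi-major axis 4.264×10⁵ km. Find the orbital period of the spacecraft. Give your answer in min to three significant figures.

Kepler's third law: T² ∝ a³, so T₂ = T₁ (a₂/a₁)^(3/2).
a₂/a₁ = 4.785, (a₂/a₁)^(3/2) = 10.47.
T₂ = 247.5 × 10.47 = 2590 min.

T₂ ≈ 2590 min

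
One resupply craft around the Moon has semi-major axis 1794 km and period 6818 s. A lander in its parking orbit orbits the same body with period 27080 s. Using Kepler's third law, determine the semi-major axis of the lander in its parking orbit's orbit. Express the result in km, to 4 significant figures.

a₂ ≈ 4499 km

Kepler's third law: a³ ∝ T², so a₂ = a₁ (T₂/T₁)^(2/3).
T₂/T₁ = 3.972, (T₂/T₁)^(2/3) = 2.508.
a₂ = 1794 × 2.508 = 4499 km.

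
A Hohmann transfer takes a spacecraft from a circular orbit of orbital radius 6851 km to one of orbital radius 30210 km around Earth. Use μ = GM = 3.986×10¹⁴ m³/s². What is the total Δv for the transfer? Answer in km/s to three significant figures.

Δv_total ≈ 3.54 km/s

r₁ = 6851 km = 6.851×10⁶ m.
r₂ = 30210 km = 3.021×10⁷ m.
Transfer ellipse a_t = (r₁ + r₂)/2 = 1.853×10⁷ m.
At r₁: circular v_c1 = √(μ/r₁) = 7628 m/s; transfer-perigee v_p = √[μ(2/r₁ − 1/a_t)] = 9739 m/s.
Δv₁ = v_p − v_c1 = 2112 m/s.
At r₂: circular v_c2 = √(μ/r₂) = 3632 m/s; transfer-apogee v_a = √[μ(2/r₂ − 1/a_t)] = 2209 m/s.
Δv₂ = v_c2 − v_a = 1424 m/s.
Total Δv = Δv₁ + Δv₂ = 3535 m/s = 3.535 km/s.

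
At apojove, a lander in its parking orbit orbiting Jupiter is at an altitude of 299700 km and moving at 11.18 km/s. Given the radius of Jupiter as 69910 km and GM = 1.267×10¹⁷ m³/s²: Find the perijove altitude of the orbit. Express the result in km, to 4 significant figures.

r_a = 69910 + 299700 = 3.6961×10⁵ km = 3.696×10⁸ m.
Specific energy ε = v²/2 − μ/r = -2.803×10⁸ J/kg, so a = −μ/(2ε) = 2.260×10⁸ m.
The apsides satisfy r_p + r_a = 2a, so the perijove radius is 2a − r_a = 8.241×10⁷ m = 82410 km.
Perijove altitude = 82410 − 69910 = 12500 km.

perijove altitude ≈ 12500 km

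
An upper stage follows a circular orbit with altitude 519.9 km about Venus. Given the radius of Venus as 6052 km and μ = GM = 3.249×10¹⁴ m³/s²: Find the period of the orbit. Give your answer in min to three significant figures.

T ≈ 97.9 min

r = 6052 + 519.9 = 6571.9 km = 6.5719×10⁶ m.
Kepler's third law: T = 2π√(r³/μ) = 2π√((6.572×10⁶)³ / 3.249×10¹⁴).
r³/μ = 8.736×10⁵ s², so T = 2π × 9.347×10² = 5.873×10³ s.
Converting: 5.873×10³ s ÷ 60.00 = 97.88 min.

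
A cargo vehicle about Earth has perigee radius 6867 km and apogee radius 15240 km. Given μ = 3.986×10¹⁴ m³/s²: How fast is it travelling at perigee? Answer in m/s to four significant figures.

Semi-major axis a = (r_p + r_a)/2 = 11054 km = 1.105×10⁷ m.
Vis-viva: v² = μ(2/r − 1/a) = 3.986×10¹⁴ × (2.912×10⁻⁷ − 9.047×10⁻⁸) = 8.003×10⁷ m²/s².
v = 8946 m/s.

v ≈ 8946 m/s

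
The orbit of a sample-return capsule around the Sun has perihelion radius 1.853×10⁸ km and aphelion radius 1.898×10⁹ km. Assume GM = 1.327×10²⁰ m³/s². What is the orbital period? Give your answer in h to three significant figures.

Semi-major axis a = (r_p + r_a)/2 = (1.8530×10⁸ + 1.8980×10⁹)/2 = 1.0416×10⁹ km = 1.042×10¹² m.
By Kepler's third law T = 2π√(a³/μ) = 2π × 9.229×10⁷ = 5.799×10⁸ s.
= 1.611×10⁵ h.

T ≈ 161000 h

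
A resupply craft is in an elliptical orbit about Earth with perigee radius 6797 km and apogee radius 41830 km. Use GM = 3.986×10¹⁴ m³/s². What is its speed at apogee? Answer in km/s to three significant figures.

v ≈ 1.63 km/s

Semi-major axis a = (r_p + r_a)/2 = 24314 km = 2.431×10⁷ m.
Vis-viva: v² = μ(2/r − 1/a) = 3.986×10¹⁴ × (4.781×10⁻⁸ − 4.113×10⁻⁸) = 2.664×10⁶ m²/s².
v = 1632 m/s = 1.632 km/s.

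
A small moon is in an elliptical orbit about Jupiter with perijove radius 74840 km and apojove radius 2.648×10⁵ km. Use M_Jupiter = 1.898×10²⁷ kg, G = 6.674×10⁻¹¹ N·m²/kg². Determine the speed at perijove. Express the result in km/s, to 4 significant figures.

v ≈ 51.37 km/s

μ = GM = 6.674×10⁻¹¹ × 1.898×10²⁷ = 1.267×10¹⁷ m³/s².
Semi-major axis a = (r_p + r_a)/2 = 1.6982×10⁵ km = 1.698×10⁸ m.
Vis-viva: v² = μ(2/r − 1/a) = 1.267×10¹⁷ × (2.672×10⁻⁸ − 5.889×10⁻⁹) = 2.639×10⁹ m²/s².
v = 51370 m/s = 51.37 km/s.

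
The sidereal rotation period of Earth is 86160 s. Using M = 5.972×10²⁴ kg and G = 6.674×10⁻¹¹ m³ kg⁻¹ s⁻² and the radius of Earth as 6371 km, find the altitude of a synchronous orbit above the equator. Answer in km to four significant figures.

h_sync ≈ 35790 km

μ = GM = 6.674×10⁻¹¹ × 5.972×10²⁴ = 3.986×10¹⁴ m³/s².
A synchronous orbit has period T, so by Kepler's third law a = (μT²/4π²)^(1/3).
μT²/4π² = 3.986×10¹⁴ × (8.616×10⁴)² / 39.48 = 7.495×10²² m³.
a = 4.216×10⁷ m = 42162 km.
Altitude h = a − R = 42162 − 6371 = 35791 km.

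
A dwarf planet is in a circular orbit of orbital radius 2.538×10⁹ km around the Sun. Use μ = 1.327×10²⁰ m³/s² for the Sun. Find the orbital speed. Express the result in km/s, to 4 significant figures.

r = 2.538×10⁹ km = 2.538×10¹² m.
For a circular orbit v = √(μ/r) = √(1.327×10²⁰ / 2.538×10¹²) = √(5.229×10⁷) = 7231 m/s.
That is 7.231 km/s.

v ≈ 7.231 km/s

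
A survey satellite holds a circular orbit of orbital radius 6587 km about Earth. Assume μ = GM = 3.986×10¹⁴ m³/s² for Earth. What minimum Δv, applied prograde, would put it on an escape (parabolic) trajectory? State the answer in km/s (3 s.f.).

Δv ≈ 3.22 km/s

r = 6587 km = 6.587×10⁶ m.
Circular speed v_c = √(μ/r) = 7779 m/s.
Escape speed v_esc = √(2μ/r) = √2 × v_c = 11000 m/s.
Δv = v_esc − v_c = 3222 m/s = 3.222 km/s.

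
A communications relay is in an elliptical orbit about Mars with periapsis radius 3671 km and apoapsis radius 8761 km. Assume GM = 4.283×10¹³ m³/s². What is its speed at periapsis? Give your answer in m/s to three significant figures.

v ≈ 4060 m/s

Semi-major axis a = (r_p + r_a)/2 = 6216.0 km = 6.216×10⁶ m.
Vis-viva: v² = μ(2/r − 1/a) = 4.283×10¹³ × (5.448×10⁻⁷ − 1.609×10⁻⁷) = 1.644×10⁷ m²/s².
v = 4055 m/s.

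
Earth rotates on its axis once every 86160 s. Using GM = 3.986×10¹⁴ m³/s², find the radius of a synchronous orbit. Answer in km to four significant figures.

A synchronous orbit has period T, so by Kepler's third law a = (μT²/4π²)^(1/3).
μT²/4π² = 3.986×10¹⁴ × (8.616×10⁴)² / 39.48 = 7.495×10²² m³.
a = 4.216×10⁷ m = 42163 km.

r_sync ≈ 42160 km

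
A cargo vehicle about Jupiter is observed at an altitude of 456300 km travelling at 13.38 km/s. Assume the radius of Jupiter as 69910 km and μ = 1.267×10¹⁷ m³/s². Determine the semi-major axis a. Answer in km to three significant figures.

r = 69910 + 456300 = 5.2621×10⁵ km = 5.262×10⁸ m.
Specific orbital energy ε = v²/2 − μ/r = (13380)²/2 − 1.267×10¹⁷/5.262×10⁸ = -1.513×10⁸ J/kg.
Since ε = −μ/(2a), a = −μ/(2ε) = 4.188×10⁸ m = 4.1880×10⁵ km.

a ≈ 4.19×10⁵ km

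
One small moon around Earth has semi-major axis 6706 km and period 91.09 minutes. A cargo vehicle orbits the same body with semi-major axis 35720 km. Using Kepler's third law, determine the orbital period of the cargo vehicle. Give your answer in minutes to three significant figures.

T₂ ≈ 1120 minutes

Kepler's third law: T² ∝ a³, so T₂ = T₁ (a₂/a₁)^(3/2).
a₂/a₁ = 5.327, (a₂/a₁)^(3/2) = 12.29.
T₂ = 91.09 × 12.29 = 1120 minutes.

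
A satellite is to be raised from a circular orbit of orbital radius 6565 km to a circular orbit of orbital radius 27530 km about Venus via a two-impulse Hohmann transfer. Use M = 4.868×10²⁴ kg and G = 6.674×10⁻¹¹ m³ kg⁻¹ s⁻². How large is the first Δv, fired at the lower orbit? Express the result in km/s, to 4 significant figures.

μ = GM = 6.674×10⁻¹¹ × 4.868×10²⁴ = 3.249×10¹⁴ m³/s².
r₁ = 6565 km = 6.565×10⁶ m.
r₂ = 27530 km = 2.753×10⁷ m.
Transfer ellipse a_t = (r₁ + r₂)/2 = 1.705×10⁷ m.
At r₁: circular v_c1 = √(μ/r₁) = 7035 m/s; transfer-periapsis v_p = √[μ(2/r₁ − 1/a_t)] = 8940 m/s.
Δv₁ = v_p − v_c1 = 1905 m/s.
= 1.905 km/s.

Δv ≈ 1.905 km/s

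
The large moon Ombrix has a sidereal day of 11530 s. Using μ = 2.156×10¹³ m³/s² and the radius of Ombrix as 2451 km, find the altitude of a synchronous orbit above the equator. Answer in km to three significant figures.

h_sync ≈ 1720 km

A synchronous orbit has period T, so by Kepler's third law a = (μT²/4π²)^(1/3).
μT²/4π² = 2.156×10¹³ × (1.153×10⁴)² / 39.48 = 7.260×10¹⁹ m³.
a = 4.172×10⁶ m = 4171.7 km.
Altitude h = a − R = 4171.7 − 2451 = 1720.7 km.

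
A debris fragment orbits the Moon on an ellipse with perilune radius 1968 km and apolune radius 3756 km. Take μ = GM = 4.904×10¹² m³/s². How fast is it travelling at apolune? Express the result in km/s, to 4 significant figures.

Semi-major axis a = (r_p + r_a)/2 = 2862.0 km = 2.862×10⁶ m.
Vis-viva: v² = μ(2/r − 1/a) = 4.904×10¹² × (5.325×10⁻⁷ − 3.494×10⁻⁷) = 8.978×10⁵ m²/s².
v = 947.5 m/s = 0.9475 km/s.

v ≈ 0.9475 km/s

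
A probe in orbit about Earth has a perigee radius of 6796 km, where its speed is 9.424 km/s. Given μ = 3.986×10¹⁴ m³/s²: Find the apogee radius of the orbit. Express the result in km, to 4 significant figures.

apogee radius ≈ 21180 km

r_p = 6.796×10⁶ m.
Specific energy ε = v²/2 − μ/r = -1.425×10⁷ J/kg, so a = −μ/(2ε) = 1.399×10⁷ m.
The apsides satisfy r_p + r_a = 2a, so the apogee radius is 2a − r_p = 2.118×10⁷ m = 21183 km.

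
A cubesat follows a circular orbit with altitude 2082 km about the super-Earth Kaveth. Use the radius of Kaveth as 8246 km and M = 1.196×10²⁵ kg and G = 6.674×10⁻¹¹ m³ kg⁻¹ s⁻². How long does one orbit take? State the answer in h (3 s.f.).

μ = GM = 6.674×10⁻¹¹ × 1.196×10²⁵ = 7.982×10¹⁴ m³/s².
r = 8246 + 2082 = 10328 km = 1.0328×10⁷ m.
Kepler's third law: T = 2π√(r³/μ) = 2π√((1.033×10⁷)³ / 7.982×10¹⁴).
r³/μ = 1.380×10⁶ s², so T = 2π × 1.175×10³ = 7.382×10³ s.
Converting: 7.382×10³ s ÷ 3600 = 2.050 h.

T ≈ 2.05 h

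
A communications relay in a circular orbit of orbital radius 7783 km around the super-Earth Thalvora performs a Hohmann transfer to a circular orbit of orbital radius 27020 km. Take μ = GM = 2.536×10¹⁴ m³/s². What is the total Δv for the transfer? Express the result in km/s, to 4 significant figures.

Δv_total ≈ 2.419 km/s

r₁ = 7783 km = 7.783×10⁶ m.
r₂ = 27020 km = 2.702×10⁷ m.
Transfer ellipse a_t = (r₁ + r₂)/2 = 1.740×10⁷ m.
At r₁: circular v_c1 = √(μ/r₁) = 5708 m/s; transfer-periapsis v_p = √[μ(2/r₁ − 1/a_t)] = 7113 m/s.
Δv₁ = v_p − v_c1 = 1405 m/s.
At r₂: circular v_c2 = √(μ/r₂) = 3064 m/s; transfer-apoapsis v_a = √[μ(2/r₂ − 1/a_t)] = 2049 m/s.
Δv₂ = v_c2 − v_a = 1015 m/s.
Total Δv = Δv₁ + Δv₂ = 2419 m/s = 2.419 km/s.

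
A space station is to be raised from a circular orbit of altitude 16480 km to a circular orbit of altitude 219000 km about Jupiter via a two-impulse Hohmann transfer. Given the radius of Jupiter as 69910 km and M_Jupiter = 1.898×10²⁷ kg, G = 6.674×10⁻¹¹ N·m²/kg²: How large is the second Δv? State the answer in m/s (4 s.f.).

μ = GM = 6.674×10⁻¹¹ × 1.898×10²⁷ = 1.267×10¹⁷ m³/s².
r₁ = 69910 + 16480 = 86390 km = 8.6390×10⁷ m.
r₂ = 69910 + 219000 = 288910 km = 2.8891×10⁸ m.
Transfer ellipse a_t = (r₁ + r₂)/2 = 1.876×10⁸ m.
At r₁: circular v_c1 = √(μ/r₁) = 38290 m/s; transfer-perijove v_p = √[μ(2/r₁ − 1/a_t)] = 47510 m/s.
At r₂: circular v_c2 = √(μ/r₂) = 20940 m/s; transfer-apojove v_a = √[μ(2/r₂ − 1/a_t)] = 14210 m/s.
Δv₂ = v_c2 − v_a = 6732 m/s.

Δv ≈ 6732 m/s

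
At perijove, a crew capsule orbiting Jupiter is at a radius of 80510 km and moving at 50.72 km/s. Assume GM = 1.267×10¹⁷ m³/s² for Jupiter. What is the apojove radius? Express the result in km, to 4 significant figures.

apojove radius ≈ 3.602×10⁵ km

r_p = 8.051×10⁷ m.
Specific energy ε = v²/2 − μ/r = -2.875×10⁸ J/kg, so a = −μ/(2ε) = 2.204×10⁸ m.
The apsides satisfy r_p + r_a = 2a, so the apojove radius is 2a − r_p = 3.602×10⁸ m = 3.6025×10⁵ km.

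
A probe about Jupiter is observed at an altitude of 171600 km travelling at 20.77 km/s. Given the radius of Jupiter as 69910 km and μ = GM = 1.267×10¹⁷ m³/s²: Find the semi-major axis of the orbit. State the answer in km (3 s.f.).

a ≈ 2.05×10⁵ km

r = 69910 + 171600 = 2.4151×10⁵ km = 2.415×10⁸ m.
Vis-viva rearranged: 1/a = 2/r − v²/μ = 8.281×10⁻⁹ − 3.405×10⁻⁹ = 4.876×10⁻⁹ m⁻¹.
a = 2.051×10⁸ m = 2.0507×10⁵ km.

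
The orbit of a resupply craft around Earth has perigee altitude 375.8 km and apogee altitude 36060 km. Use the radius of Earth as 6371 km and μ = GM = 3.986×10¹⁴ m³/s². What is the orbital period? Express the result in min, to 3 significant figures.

T ≈ 640 min

r_p = 6371 + 375.8 = 6746.8 km = 6.7468×10⁶ m.
r_a = 6371 + 36060 = 42431 km = 4.2431×10⁷ m.
Semi-major axis a = (r_p + r_a)/2 = (6746.8 + 42431)/2 = 24589 km = 2.459×10⁷ m.
By Kepler's third law T = 2π√(a³/μ) = 2π × 6.107×10³ = 3.837×10⁴ s.
= 639.5 min.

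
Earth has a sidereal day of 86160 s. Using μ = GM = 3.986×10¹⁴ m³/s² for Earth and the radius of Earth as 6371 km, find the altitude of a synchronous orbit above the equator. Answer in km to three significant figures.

h_sync ≈ 35800 km

A synchronous orbit has period T, so by Kepler's third law a = (μT²/4π²)^(1/3).
μT²/4π² = 3.986×10¹⁴ × (8.616×10⁴)² / 39.48 = 7.495×10²² m³.
a = 4.216×10⁷ m = 42163 km.
Altitude h = a − R = 42163 − 6371 = 35792 km.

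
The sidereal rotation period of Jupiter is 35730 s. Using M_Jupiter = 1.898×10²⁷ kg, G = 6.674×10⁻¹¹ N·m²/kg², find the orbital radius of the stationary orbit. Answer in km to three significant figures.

μ = GM = 6.674×10⁻¹¹ × 1.898×10²⁷ = 1.267×10¹⁷ m³/s².
A synchronous orbit has period T, so by Kepler's third law a = (μT²/4π²)^(1/3).
μT²/4π² = 1.267×10¹⁷ × (3.573×10⁴)² / 39.48 = 4.096×10²⁴ m³.
a = 1.600×10⁸ m = 1.6000×10⁵ km.

r_sync ≈ 1.60×10⁵ km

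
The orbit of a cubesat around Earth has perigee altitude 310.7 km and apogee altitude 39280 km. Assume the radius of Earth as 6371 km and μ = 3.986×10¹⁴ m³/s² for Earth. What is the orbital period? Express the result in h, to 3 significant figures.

r_p = 6371 + 310.7 = 6681.7 km = 6.6817×10⁶ m.
r_a = 6371 + 39280 = 45651 km = 4.5651×10⁷ m.
Semi-major axis a = (r_p + r_a)/2 = (6681.7 + 45651)/2 = 26166 km = 2.617×10⁷ m.
By Kepler's third law T = 2π√(a³/μ) = 2π × 6.704×10³ = 4.212×10⁴ s.
= 11.70 h.

T ≈ 11.7 h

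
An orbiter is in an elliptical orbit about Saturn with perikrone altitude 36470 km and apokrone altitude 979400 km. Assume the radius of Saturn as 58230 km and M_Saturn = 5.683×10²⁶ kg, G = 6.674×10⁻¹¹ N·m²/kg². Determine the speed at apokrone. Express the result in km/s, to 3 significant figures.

μ = GM = 6.674×10⁻¹¹ × 5.683×10²⁶ = 3.793×10¹⁶ m³/s².
r_p = 58230 + 36470 = 94700 km = 9.4700×10⁷ m.
r_a = 58230 + 979400 = 1037600 km = 1.0376×10⁹ m.
Semi-major axis a = (r_p + r_a)/2 = 5.6616×10⁵ km = 5.662×10⁸ m.
Vis-viva: v² = μ(2/r − 1/a) = 3.793×10¹⁶ × (1.927×10⁻⁹ − 1.766×10⁻⁹) = 6.114×10⁶ m²/s².
v = 2473 m/s = 2.473 km/s.

v ≈ 2.47 km/s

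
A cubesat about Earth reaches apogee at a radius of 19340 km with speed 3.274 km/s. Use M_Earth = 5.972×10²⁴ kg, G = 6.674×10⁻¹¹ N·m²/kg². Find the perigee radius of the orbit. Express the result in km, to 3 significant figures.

perigee radius ≈ 6800 km

μ = GM = 6.674×10⁻¹¹ × 5.972×10²⁴ = 3.986×10¹⁴ m³/s².
r_a = 1.934×10⁷ m.
Specific energy ε = v²/2 − μ/r = -1.525×10⁷ J/kg, so a = −μ/(2ε) = 1.307×10⁷ m.
The apsides satisfy r_p + r_a = 2a, so the perigee radius is 2a − r_a = 6.797×10⁶ m = 6797.3 km.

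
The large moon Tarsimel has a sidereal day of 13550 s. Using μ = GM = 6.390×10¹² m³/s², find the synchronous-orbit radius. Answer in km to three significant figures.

A synchronous orbit has period T, so by Kepler's third law a = (μT²/4π²)^(1/3).
μT²/4π² = 6.390×10¹² × (1.355×10⁴)² / 39.48 = 2.972×10¹⁹ m³.
a = 3.097×10⁶ m = 3097.5 km.

r_sync ≈ 3100 km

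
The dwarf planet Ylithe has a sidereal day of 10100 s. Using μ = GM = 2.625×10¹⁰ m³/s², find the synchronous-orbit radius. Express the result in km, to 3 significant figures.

r_sync ≈ 408 km

A synchronous orbit has period T, so by Kepler's third law a = (μT²/4π²)^(1/3).
μT²/4π² = 2.625×10¹⁰ × (1.010×10⁴)² / 39.48 = 6.783×10¹⁶ m³.
a = 4.078×10⁵ m = 407.82 km.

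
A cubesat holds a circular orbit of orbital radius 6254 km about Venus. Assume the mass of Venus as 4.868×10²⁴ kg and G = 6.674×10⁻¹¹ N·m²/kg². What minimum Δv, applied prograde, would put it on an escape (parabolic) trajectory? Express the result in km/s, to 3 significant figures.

μ = GM = 6.674×10⁻¹¹ × 4.868×10²⁴ = 3.249×10¹⁴ m³/s².
r = 6254 km = 6.254×10⁶ m.
Circular speed v_c = √(μ/r) = 7208 m/s.
Escape speed v_esc = √(2μ/r) = √2 × v_c = 10190 m/s.
Δv = v_esc − v_c = 2985 m/s = 2.985 km/s.

Δv ≈ 2.99 km/s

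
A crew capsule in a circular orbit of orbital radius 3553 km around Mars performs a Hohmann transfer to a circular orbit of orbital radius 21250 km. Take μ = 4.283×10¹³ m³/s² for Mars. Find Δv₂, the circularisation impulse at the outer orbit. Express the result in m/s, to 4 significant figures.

r₁ = 3553 km = 3.553×10⁶ m.
r₂ = 21250 km = 2.125×10⁷ m.
Transfer ellipse a_t = (r₁ + r₂)/2 = 1.240×10⁷ m.
At r₁: circular v_c1 = √(μ/r₁) = 3472 m/s; transfer-periapsis v_p = √[μ(2/r₁ − 1/a_t)] = 4545 m/s.
At r₂: circular v_c2 = √(μ/r₂) = 1420 m/s; transfer-apoapsis v_a = √[μ(2/r₂ − 1/a_t)] = 759.9 m/s.
Δv₂ = v_c2 − v_a = 659.8 m/s.

Δv ≈ 659.8 m/s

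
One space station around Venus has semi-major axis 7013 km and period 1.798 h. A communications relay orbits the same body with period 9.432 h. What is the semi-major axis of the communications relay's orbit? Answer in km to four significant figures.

a₂ ≈ 21170 km

Kepler's third law: a³ ∝ T², so a₂ = a₁ (T₂/T₁)^(2/3).
T₂/T₁ = 5.246, (T₂/T₁)^(2/3) = 3.019.
a₂ = 7013 × 3.019 = 21170 km.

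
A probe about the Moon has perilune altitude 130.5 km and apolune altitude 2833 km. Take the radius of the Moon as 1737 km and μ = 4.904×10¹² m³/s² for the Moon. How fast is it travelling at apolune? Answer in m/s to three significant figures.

v ≈ 789 m/s

r_p = 1737 + 130.5 = 1867.5 km = 1.8675×10⁶ m.
r_a = 1737 + 2833 = 4570.0 km = 4.5700×10⁶ m.
Semi-major axis a = (r_p + r_a)/2 = 3218.8 km = 3.219×10⁶ m.
Vis-viva: v² = μ(2/r − 1/a) = 4.904×10¹² × (4.376×10⁻⁷ − 3.107×10⁻⁷) = 6.226×10⁵ m²/s².
v = 789.0 m/s.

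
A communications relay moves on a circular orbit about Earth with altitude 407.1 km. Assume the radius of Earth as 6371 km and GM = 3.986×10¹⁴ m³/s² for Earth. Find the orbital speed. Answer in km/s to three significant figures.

v ≈ 7.67 km/s

r = 6371 + 407.1 = 6778.1 km = 6.7781×10⁶ m.
For a circular orbit v = √(μ/r) = √(3.986×10¹⁴ / 6.778×10⁶) = √(5.881×10⁷) = 7669 m/s.
That is 7.669 km/s.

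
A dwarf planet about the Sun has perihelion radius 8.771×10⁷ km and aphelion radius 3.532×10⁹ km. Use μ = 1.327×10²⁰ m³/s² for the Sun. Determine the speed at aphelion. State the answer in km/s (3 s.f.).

Semi-major axis a = (r_p + r_a)/2 = 1.8099×10⁹ km = 1.810×10¹² m.
Vis-viva: v² = μ(2/r − 1/a) = 1.327×10²⁰ × (5.663×10⁻¹³ − 5.525×10⁻¹³) = 1.821×10⁶ m²/s².
v = 1349 m/s = 1.349 km/s.

v ≈ 1.35 km/s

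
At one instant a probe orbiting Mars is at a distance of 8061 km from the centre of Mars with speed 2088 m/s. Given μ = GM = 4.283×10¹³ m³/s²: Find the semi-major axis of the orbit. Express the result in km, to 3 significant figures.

a ≈ 6830 km

r = 8.061×10⁶ m.
Vis-viva rearranged: 1/a = 2/r − v²/μ = 2.481×10⁻⁷ − 1.018×10⁻⁷ = 1.463×10⁻⁷ m⁻¹.
a = 6.835×10⁶ m = 6834.5 km.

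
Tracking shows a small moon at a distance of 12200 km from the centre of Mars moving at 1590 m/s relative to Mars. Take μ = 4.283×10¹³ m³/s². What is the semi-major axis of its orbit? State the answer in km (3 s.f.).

a ≈ 9530 km

r = 1.220×10⁷ m.
Vis-viva rearranged: 1/a = 2/r − v²/μ = 1.639×10⁻⁷ − 5.903×10⁻⁸ = 1.049×10⁻⁷ m⁻¹.
a = 9.532×10⁶ m = 9532.2 km.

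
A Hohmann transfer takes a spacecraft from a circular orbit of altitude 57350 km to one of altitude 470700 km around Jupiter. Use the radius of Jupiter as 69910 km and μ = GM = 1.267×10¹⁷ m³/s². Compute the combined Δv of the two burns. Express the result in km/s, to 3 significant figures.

r₁ = 69910 + 57350 = 127260 km = 1.2726×10⁸ m.
r₂ = 69910 + 470700 = 540610 km = 5.4061×10⁸ m.
Transfer ellipse a_t = (r₁ + r₂)/2 = 3.339×10⁸ m.
At r₁: circular v_c1 = √(μ/r₁) = 31550 m/s; transfer-perijove v_p = √[μ(2/r₁ − 1/a_t)] = 40150 m/s.
Δv₁ = v_p − v_c1 = 8594 m/s.
At r₂: circular v_c2 = √(μ/r₂) = 15310 m/s; transfer-apojove v_a = √[μ(2/r₂ − 1/a_t)] = 9451 m/s.
Δv₂ = v_c2 − v_a = 5858 m/s.
Total Δv = Δv₁ + Δv₂ = 14450 m/s = 14.45 km/s.

Δv_total ≈ 14.5 km/s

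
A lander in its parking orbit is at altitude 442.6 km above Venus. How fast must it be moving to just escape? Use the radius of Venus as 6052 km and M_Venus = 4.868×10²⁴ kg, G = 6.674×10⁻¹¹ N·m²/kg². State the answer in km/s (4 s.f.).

μ = GM = 6.674×10⁻¹¹ × 4.868×10²⁴ = 3.249×10¹⁴ m³/s².
r = 6052 + 442.6 = 6494.6 km = 6.4946×10⁶ m.
Escape speed v_esc = √(2μ/r) = √(2 × 3.249×10¹⁴ / 6.495×10⁶) = √(1.000×10⁸) = 10000 m/s.
= 10.00 km/s.

v_esc ≈ 10.00 km/s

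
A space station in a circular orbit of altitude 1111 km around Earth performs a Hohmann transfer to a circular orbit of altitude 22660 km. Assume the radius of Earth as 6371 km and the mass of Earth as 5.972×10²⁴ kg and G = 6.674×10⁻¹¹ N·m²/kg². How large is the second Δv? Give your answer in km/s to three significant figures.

Δv ≈ 1.33 km/s

μ = GM = 6.674×10⁻¹¹ × 5.972×10²⁴ = 3.986×10¹⁴ m³/s².
r₁ = 6371 + 1111 = 7482.0 km = 7.4820×10⁶ m.
r₂ = 6371 + 22660 = 29031 km = 2.9031×10⁷ m.
Transfer ellipse a_t = (r₁ + r₂)/2 = 1.826×10⁷ m.
At r₁: circular v_c1 = √(μ/r₁) = 7299 m/s; transfer-perigee v_p = √[μ(2/r₁ − 1/a_t)] = 9204 m/s.
At r₂: circular v_c2 = √(μ/r₂) = 3705 m/s; transfer-apogee v_a = √[μ(2/r₂ − 1/a_t)] = 2372 m/s.
Δv₂ = v_c2 − v_a = 1333 m/s.
= 1.333 km/s.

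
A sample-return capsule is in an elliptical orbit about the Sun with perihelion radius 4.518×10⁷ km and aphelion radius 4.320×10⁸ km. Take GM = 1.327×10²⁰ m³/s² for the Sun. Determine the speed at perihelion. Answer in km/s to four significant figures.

Semi-major axis a = (r_p + r_a)/2 = 2.3859×10⁸ km = 2.386×10¹¹ m.
Vis-viva: v² = μ(2/r − 1/a) = 1.327×10²⁰ × (4.427×10⁻¹¹ − 4.191×10⁻¹²) = 5.318×10⁹ m²/s².
v = 72930 m/s = 72.93 km/s.

v ≈ 72.93 km/s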